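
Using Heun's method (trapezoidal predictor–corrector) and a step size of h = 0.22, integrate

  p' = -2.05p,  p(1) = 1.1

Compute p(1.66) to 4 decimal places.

0.3031

Heun: k1 = f(s_n, p_n); k2 = f(s_n + h, p_n + h·k1); p_{n+1} = p_n + (h/2)·(k1 + k2).
s=1.000000, p=1.100000:
  k1 = f(1.000000, 1.100000) = -2.255000
  k2 = f(1.220000, 0.603900) = -1.237995
  p ← 1.100000 + (0.22/2)·(-2.255000 + (-1.237995)) = 0.715771
s=1.220000, p=0.715771:
  k1 = f(1.220000, 0.715771) = -1.467330
  k2 = f(1.440000, 0.392958) = -0.805564
  p ← 0.715771 + (0.22/2)·(-1.467330 + (-0.805564)) = 0.465752
s=1.440000, p=0.465752:
  k1 = f(1.440000, 0.465752) = -0.954792
  k2 = f(1.660000, 0.255698) = -0.524181
  p ← 0.465752 + (0.22/2)·(-0.954792 + (-0.524181)) = 0.303065
p(1.66) ≈ 0.3031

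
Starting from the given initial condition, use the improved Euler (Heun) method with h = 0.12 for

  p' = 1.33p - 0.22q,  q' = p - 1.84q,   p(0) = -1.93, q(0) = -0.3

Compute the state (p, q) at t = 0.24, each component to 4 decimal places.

-2.6245, -0.6350

Heun on (p,q): k1 = f(t_n, state_n); k2 = f(t_n + h, state_n + h·k1); state_{n+1} = state_n + (h/2)·(k1 + k2).
0.000000: (-1.930000, -0.300000)
  k1 = (-2.500900, -1.378000)
  predictor → (-2.230108, -0.465360)
  k2 = (-2.863664, -1.373846)
  → (-2.251874, -0.465111)
0.120000: (-2.251874, -0.465111)
  k1 = (-2.892668, -1.396070)
  predictor → (-2.598994, -0.632639)
  k2 = (-3.317481, -1.434938)
  → (-2.624483, -0.634971)
(p(0.24), q(0.24)) ≈ (-2.6245, -0.6350)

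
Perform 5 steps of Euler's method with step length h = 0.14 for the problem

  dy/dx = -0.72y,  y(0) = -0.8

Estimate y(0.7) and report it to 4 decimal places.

-0.4703

Euler: y_{n+1} = y_n + h·f(x_n, y_n).
x=0.000000, y=-0.800000: f=0.576000 → y ← -0.800000 + 0.14·0.576000 = -0.719360
x=0.140000, y=-0.719360: f=0.517939 → y ← -0.719360 + 0.14·0.517939 = -0.646849
x=0.280000, y=-0.646849: f=0.465731 → y ← -0.646849 + 0.14·0.465731 = -0.581646
x=0.420000, y=-0.581646: f=0.418785 → y ← -0.581646 + 0.14·0.418785 = -0.523016
x=0.560000, y=-0.523016: f=0.376572 → y ← -0.523016 + 0.14·0.376572 = -0.470296
y(0.7) ≈ -0.4703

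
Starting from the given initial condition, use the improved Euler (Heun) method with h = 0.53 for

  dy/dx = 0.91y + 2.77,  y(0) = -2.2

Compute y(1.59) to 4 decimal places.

Heun: k1 = f(x_n, y_n); k2 = f(x_n + h, y_n + h·k1); y_{n+1} = y_n + (h/2)·(k1 + k2).
x=0.000000, y=-2.200000:
  k1 = f(0.000000, -2.200000) = 0.768000
  k2 = f(0.530000, -1.792960) = 1.138406
  y ← -2.200000 + (0.53/2)·(0.768000 + 1.138406) = -1.694802
x=0.530000, y=-1.694802:
  k1 = f(0.530000, -1.694802) = 1.227730
  k2 = f(1.060000, -1.044105) = 1.819864
  y ← -1.694802 + (0.53/2)·(1.227730 + 1.819864) = -0.887190
x=1.060000, y=-0.887190:
  k1 = f(1.060000, -0.887190) = 1.962657
  k2 = f(1.590000, 0.153018) = 2.909247
  y ← -0.887190 + (0.53/2)·(1.962657 + 2.909247) = 0.403865
y(1.59) ≈ 0.4039

0.4039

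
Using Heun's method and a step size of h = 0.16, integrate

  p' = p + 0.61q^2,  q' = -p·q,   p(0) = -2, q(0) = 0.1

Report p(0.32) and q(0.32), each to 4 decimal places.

-2.7463, 0.2088

Heun on (p,q): k1 = f(s_n, state_n); k2 = f(s_n + h, state_n + h·k1); state_{n+1} = state_n + (h/2)·(k1 + k2).
0.000000: (-2.000000, 0.100000)
  k1 = (-1.993900, 0.200000)
  predictor → (-2.319024, 0.132000)
  k2 = (-2.308395, 0.306111)
  → (-2.344184, 0.140489)
0.160000: (-2.344184, 0.140489)
  k1 = (-2.332144, 0.329332)
  predictor → (-2.717327, 0.193182)
  k2 = (-2.694562, 0.524939)
  → (-2.746320, 0.208831)
(p(0.32), q(0.32)) ≈ (-2.7463, 0.2088)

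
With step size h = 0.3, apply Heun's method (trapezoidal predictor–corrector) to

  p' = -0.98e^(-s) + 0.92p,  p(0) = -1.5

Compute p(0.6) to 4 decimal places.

Heun: k1 = f(s_n, p_n); k2 = f(s_n + h, p_n + h·k1); p_{n+1} = p_n + (h/2)·(k1 + k2).
s=0.000000, p=-1.500000:
  k1 = f(0.000000, -1.500000) = -2.360000
  k2 = f(0.300000, -2.208000) = -2.757362
  p ← -1.500000 + (0.3/2)·(-2.360000 + (-2.757362)) = -2.267604
s=0.300000, p=-2.267604:
  k1 = f(0.300000, -2.267604) = -2.812198
  k2 = f(0.600000, -3.111264) = -3.400198
  p ← -2.267604 + (0.3/2)·(-2.812198 + (-3.400198)) = -3.199464
p(0.6) ≈ -3.1995

-3.1995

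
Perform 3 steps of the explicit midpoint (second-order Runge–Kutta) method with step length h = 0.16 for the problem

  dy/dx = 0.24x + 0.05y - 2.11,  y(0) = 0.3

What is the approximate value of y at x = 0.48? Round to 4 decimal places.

-0.6899

Midpoint: k1 = f(x_n, y_n); k2 = f(x_n + h/2, y_n + (h/2)·k1); y_{n+1} = y_n + h·k2.
x=0.000000, y=0.300000:
  k1 = f(0.000000, 0.300000) = -2.095000
  k2 = f(0.080000, 0.132400) = -2.084180
  y ← 0.300000 + 0.16·(-2.084180) = -0.033469
x=0.160000, y=-0.033469:
  k1 = f(0.160000, -0.033469) = -2.073273
  k2 = f(0.240000, -0.199331) = -2.062367
  y ← -0.033469 + 0.16·(-2.062367) = -0.363447
x=0.320000, y=-0.363447:
  k1 = f(0.320000, -0.363447) = -2.051372
  k2 = f(0.400000, -0.527557) = -2.040378
  y ← -0.363447 + 0.16·(-2.040378) = -0.689908
y(0.48) ≈ -0.6899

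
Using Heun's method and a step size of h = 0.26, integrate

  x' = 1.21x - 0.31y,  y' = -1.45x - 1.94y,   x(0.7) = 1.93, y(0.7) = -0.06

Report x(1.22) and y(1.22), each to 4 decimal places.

3.7285, -1.3544

Heun on (x,y): k1 = f(t_n, state_n); k2 = f(t_n + h, state_n + h·k1); state_{n+1} = state_n + (h/2)·(k1 + k2).
0.700000: (1.930000, -0.060000)
  k1 = (2.353900, -2.682100)
  predictor → (2.542014, -0.757346)
  k2 = (3.310614, -2.216669)
  → (2.666387, -0.696840)
0.960000: (2.666387, -0.696840)
  k1 = (3.442348, -2.514391)
  predictor → (3.561397, -1.350582)
  k2 = (4.727971, -2.543898)
  → (3.728528, -1.354418)
(x(1.22), y(1.22)) ≈ (3.7285, -1.3544)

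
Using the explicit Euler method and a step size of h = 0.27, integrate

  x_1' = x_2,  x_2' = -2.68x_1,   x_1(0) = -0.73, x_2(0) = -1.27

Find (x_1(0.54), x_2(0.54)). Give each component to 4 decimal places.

Euler on (x_1,x_2): x_1_{n+1} = x_1_n + h·x_1', x_2_{n+1} = x_2_n + h·x_2'.
0.000000: (-0.730000, -1.270000); f=(-1.270000, 1.956400) → (-1.072900, -0.741772)
0.270000: (-1.072900, -0.741772); f=(-0.741772, 2.875372) → (-1.273178, 0.034578)
(x_1(0.54), x_2(0.54)) ≈ (-1.2732, 0.0346)

-1.2732, 0.0346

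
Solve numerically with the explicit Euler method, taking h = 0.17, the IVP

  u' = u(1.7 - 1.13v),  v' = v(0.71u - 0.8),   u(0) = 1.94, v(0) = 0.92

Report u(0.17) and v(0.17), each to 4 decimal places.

Euler on (u,v): u_{n+1} = u_n + h·u', v_{n+1} = v_n + h·v'.
0.000000: (1.940000, 0.920000); f=(1.281176, 0.531208) → (2.157800, 1.010305)
(u(0.17), v(0.17)) ≈ (2.1578, 1.0103)

2.1578, 1.0103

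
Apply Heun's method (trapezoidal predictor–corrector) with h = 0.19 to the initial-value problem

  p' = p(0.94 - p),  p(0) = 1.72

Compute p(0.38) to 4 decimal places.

Heun: k1 = f(t_n, p_n); k2 = f(t_n + h, p_n + h·k1); p_{n+1} = p_n + (h/2)·(k1 + k2).
t=0.000000, p=1.720000:
  k1 = f(0.000000, 1.720000) = -1.341600
  k2 = f(0.190000, 1.465096) = -0.769316
  p ← 1.720000 + (0.19/2)·(-1.341600 + (-0.769316)) = 1.519463
t=0.190000, p=1.519463:
  k1 = f(0.190000, 1.519463) = -0.880473
  k2 = f(0.380000, 1.352173) = -0.557330
  p ← 1.519463 + (0.19/2)·(-0.880473 + (-0.557330)) = 1.382872
p(0.38) ≈ 1.3829

1.3829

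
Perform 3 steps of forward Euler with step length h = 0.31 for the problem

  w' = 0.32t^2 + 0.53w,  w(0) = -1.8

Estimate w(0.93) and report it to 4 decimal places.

-2.7917

Euler: w_{n+1} = w_n + h·f(t_n, w_n).
t=0.000000, w=-1.800000: f=-0.954000 → w ← -1.800000 + 0.31·(-0.954000) = -2.095740
t=0.310000, w=-2.095740: f=-1.079990 → w ← -2.095740 + 0.31·(-1.079990) = -2.430537
t=0.620000, w=-2.430537: f=-1.165177 → w ← -2.430537 + 0.31·(-1.165177) = -2.791742
w(0.93) ≈ -2.7917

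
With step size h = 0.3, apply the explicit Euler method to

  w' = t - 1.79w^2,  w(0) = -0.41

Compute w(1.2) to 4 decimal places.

-0.4014

Euler: w_{n+1} = w_n + h·f(t_n, w_n).
t=0.000000, w=-0.410000: f=-0.300899 → w ← -0.410000 + 0.3·(-0.300899) = -0.500270
t=0.300000, w=-0.500270: f=-0.147983 → w ← -0.500270 + 0.3·(-0.147983) = -0.544665
t=0.600000, w=-0.544665: f=0.068980 → w ← -0.544665 + 0.3·0.068980 = -0.523971
t=0.900000, w=-0.523971: f=0.408564 → w ← -0.523971 + 0.3·0.408564 = -0.401402
w(1.2) ≈ -0.4014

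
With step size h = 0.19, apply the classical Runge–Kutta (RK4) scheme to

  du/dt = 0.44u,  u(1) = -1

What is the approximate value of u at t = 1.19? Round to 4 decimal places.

RK4: k1 = f(t_n, u_n); k2 = f(t_n + h/2, u_n + (h/2)·k1); k3 = f(t_n + h/2, u_n + (h/2)·k2); k4 = f(t_n + h, u_n + h·k3); u_{n+1} = u_n + (h/6)·(k1 + 2k2 + 2k3 + k4).
t=1.000000, u=-1.000000:
  k1 = f(1.000000, -1.000000) = -0.440000
  k2 = f(1.095000, -1.041800) = -0.458392
  k3 = f(1.095000, -1.043547) = -0.459161
  k4 = f(1.190000, -1.087241) = -0.478386
  u ← -1.000000 + (0.19/6)·(k1 + 2k2 + 2k3 + k4) = -1.087194
u(1.19) ≈ -1.0872

-1.0872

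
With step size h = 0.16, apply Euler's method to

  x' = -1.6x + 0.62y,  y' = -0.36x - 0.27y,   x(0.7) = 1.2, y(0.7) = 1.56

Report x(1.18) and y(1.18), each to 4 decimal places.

0.8140, 1.1924

Euler on (x,y): x_{n+1} = x_n + h·x', y_{n+1} = y_n + h·y'.
0.700000: (1.200000, 1.560000); f=(-0.952800, -0.853200) → (1.047552, 1.423488)
0.860000: (1.047552, 1.423488); f=(-0.793521, -0.761460) → (0.920589, 1.301654)
1.020000: (0.920589, 1.301654); f=(-0.665916, -0.682859) → (0.814042, 1.192397)
(x(1.18), y(1.18)) ≈ (0.8140, 1.1924)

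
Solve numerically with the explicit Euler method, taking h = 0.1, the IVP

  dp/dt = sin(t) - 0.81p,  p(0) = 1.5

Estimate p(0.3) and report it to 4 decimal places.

Euler: p_{n+1} = p_n + h·f(t_n, p_n).
t=0.000000, p=1.500000: f=-1.215000 → p ← 1.500000 + 0.1·(-1.215000) = 1.378500
t=0.100000, p=1.378500: f=-1.016752 → p ← 1.378500 + 0.1·(-1.016752) = 1.276825
t=0.200000, p=1.276825: f=-0.835559 → p ← 1.276825 + 0.1·(-0.835559) = 1.193269
p(0.3) ≈ 1.1933

1.1933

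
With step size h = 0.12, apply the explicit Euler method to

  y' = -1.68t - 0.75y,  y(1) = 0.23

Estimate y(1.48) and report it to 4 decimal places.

Euler: y_{n+1} = y_n + h·f(t_n, y_n).
t=1.000000, y=0.230000: f=-1.852500 → y ← 0.230000 + 0.12·(-1.852500) = 0.007700
t=1.120000, y=0.007700: f=-1.887375 → y ← 0.007700 + 0.12·(-1.887375) = -0.218785
t=1.240000, y=-0.218785: f=-1.919111 → y ← -0.218785 + 0.12·(-1.919111) = -0.449078
t=1.360000, y=-0.449078: f=-1.947991 → y ← -0.449078 + 0.12·(-1.947991) = -0.682837
y(1.48) ≈ -0.6828

-0.6828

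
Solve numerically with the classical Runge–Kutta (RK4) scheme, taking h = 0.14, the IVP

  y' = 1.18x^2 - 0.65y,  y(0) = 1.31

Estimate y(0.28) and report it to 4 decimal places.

RK4: k1 = f(x_n, y_n); k2 = f(x_n + h/2, y_n + (h/2)·k1); k3 = f(x_n + h/2, y_n + (h/2)·k2); k4 = f(x_n + h, y_n + h·k3); y_{n+1} = y_n + (h/6)·(k1 + 2k2 + 2k3 + k4).
x=0.000000, y=1.310000:
  k1 = f(0.000000, 1.310000) = -0.851500
  k2 = f(0.070000, 1.250395) = -0.806975
  k3 = f(0.070000, 1.253512) = -0.809001
  k4 = f(0.140000, 1.196740) = -0.754753
  y ← 1.310000 + (0.14/6)·(k1 + 2k2 + 2k3 + k4) = 1.197109
x=0.140000, y=1.197109:
  k1 = f(0.140000, 1.197109) = -0.754993
  k2 = f(0.210000, 1.144259) = -0.691730
  k3 = f(0.210000, 1.148687) = -0.694609
  k4 = f(0.280000, 1.099863) = -0.622399
  y ← 1.197109 + (0.14/6)·(k1 + 2k2 + 2k3 + k4) = 1.100274
y(0.28) ≈ 1.1003

1.1003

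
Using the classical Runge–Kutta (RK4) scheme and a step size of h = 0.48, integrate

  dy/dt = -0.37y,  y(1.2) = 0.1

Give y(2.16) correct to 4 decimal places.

RK4: k1 = f(t_n, y_n); k2 = f(t_n + h/2, y_n + (h/2)·k1); k3 = f(t_n + h/2, y_n + (h/2)·k2); k4 = f(t_n + h, y_n + h·k3); y_{n+1} = y_n + (h/6)·(k1 + 2k2 + 2k3 + k4).
t=1.200000, y=0.100000:
  k1 = f(1.200000, 0.100000) = -0.037000
  k2 = f(1.440000, 0.091120) = -0.033714
  k3 = f(1.440000, 0.091909) = -0.034006
  k4 = f(1.680000, 0.083677) = -0.030961
  y ← 0.100000 + (0.48/6)·(k1 + 2k2 + 2k3 + k4) = 0.083728
t=1.680000, y=0.083728:
  k1 = f(1.680000, 0.083728) = -0.030979
  k2 = f(1.920000, 0.076293) = -0.028228
  k3 = f(1.920000, 0.076953) = -0.028473
  k4 = f(2.160000, 0.070061) = -0.025923
  y ← 0.083728 + (0.48/6)·(k1 + 2k2 + 2k3 + k4) = 0.070104
y(2.16) ≈ 0.0701

0.0701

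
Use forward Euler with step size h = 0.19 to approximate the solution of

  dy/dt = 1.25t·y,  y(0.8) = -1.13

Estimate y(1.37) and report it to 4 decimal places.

Euler: y_{n+1} = y_n + h·f(t_n, y_n).
t=0.800000, y=-1.130000: f=-1.130000 → y ← -1.130000 + 0.19·(-1.130000) = -1.344700
t=0.990000, y=-1.344700: f=-1.664066 → y ← -1.344700 + 0.19·(-1.664066) = -1.660873
t=1.180000, y=-1.660873: f=-2.449787 → y ← -1.660873 + 0.19·(-2.449787) = -2.126332
y(1.37) ≈ -2.1263

-2.1263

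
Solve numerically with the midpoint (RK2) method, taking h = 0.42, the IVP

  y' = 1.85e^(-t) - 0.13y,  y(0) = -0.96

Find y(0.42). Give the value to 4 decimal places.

-0.3004

Midpoint: k1 = f(t_n, y_n); k2 = f(t_n + h/2, y_n + (h/2)·k1); y_{n+1} = y_n + h·k2.
t=0.000000, y=-0.960000:
  k1 = f(0.000000, -0.960000) = 1.974800
  k2 = f(0.210000, -0.545292) = 1.570469
  y ← -0.960000 + 0.42·1.570469 = -0.300403
y(0.42) ≈ -0.3004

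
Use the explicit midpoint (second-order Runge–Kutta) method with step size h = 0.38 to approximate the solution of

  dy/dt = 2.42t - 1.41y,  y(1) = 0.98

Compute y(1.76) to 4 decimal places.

Midpoint: k1 = f(t_n, y_n); k2 = f(t_n + h/2, y_n + (h/2)·k1); y_{n+1} = y_n + h·k2.
t=1.000000, y=0.980000:
  k1 = f(1.000000, 0.980000) = 1.038200
  k2 = f(1.190000, 1.177258) = 1.219866
  y ← 0.980000 + 0.38·1.219866 = 1.443549
t=1.380000, y=1.443549:
  k1 = f(1.380000, 1.443549) = 1.304196
  k2 = f(1.570000, 1.691346) = 1.414602
  y ← 1.443549 + 0.38·1.414602 = 1.981098
y(1.76) ≈ 1.9811

1.9811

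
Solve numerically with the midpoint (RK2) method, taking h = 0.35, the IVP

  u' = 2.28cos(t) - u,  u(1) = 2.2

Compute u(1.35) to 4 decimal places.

Midpoint: k1 = f(t_n, u_n); k2 = f(t_n + h/2, u_n + (h/2)·k1); u_{n+1} = u_n + h·k2.
t=1.000000, u=2.200000:
  k1 = f(1.000000, 2.200000) = -0.968111
  k2 = f(1.175000, 2.030581) = -1.151542
  u ← 2.200000 + 0.35·(-1.151542) = 1.796960
u(1.35) ≈ 1.7970

1.7970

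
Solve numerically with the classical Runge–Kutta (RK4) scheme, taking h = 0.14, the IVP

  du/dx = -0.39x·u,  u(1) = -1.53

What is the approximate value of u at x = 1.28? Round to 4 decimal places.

-1.3509

RK4: k1 = f(x_n, u_n); k2 = f(x_n + h/2, u_n + (h/2)·k1); k3 = f(x_n + h/2, u_n + (h/2)·k2); k4 = f(x_n + h, u_n + h·k3); u_{n+1} = u_n + (h/6)·(k1 + 2k2 + 2k3 + k4).
x=1.000000, u=-1.530000:
  k1 = f(1.000000, -1.530000) = 0.596700
  k2 = f(1.070000, -1.488231) = 0.621039
  k3 = f(1.070000, -1.486527) = 0.620328
  k4 = f(1.140000, -1.443154) = 0.641626
  u ← -1.530000 + (0.14/6)·(k1 + 2k2 + 2k3 + k4) = -1.443175
x=1.140000, u=-1.443175:
  k1 = f(1.140000, -1.443175) = 0.641636
  k2 = f(1.210000, -1.398261) = 0.659839
  k3 = f(1.210000, -1.396987) = 0.659238
  k4 = f(1.280000, -1.350882) = 0.674360
  u ← -1.443175 + (0.14/6)·(k1 + 2k2 + 2k3 + k4) = -1.350912
u(1.28) ≈ -1.3509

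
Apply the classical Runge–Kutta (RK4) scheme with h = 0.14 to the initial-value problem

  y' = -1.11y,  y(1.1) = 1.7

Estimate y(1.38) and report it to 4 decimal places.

RK4: k1 = f(t_n, y_n); k2 = f(t_n + h/2, y_n + (h/2)·k1); k3 = f(t_n + h/2, y_n + (h/2)·k2); k4 = f(t_n + h, y_n + h·k3); y_{n+1} = y_n + (h/6)·(k1 + 2k2 + 2k3 + k4).
t=1.100000, y=1.700000:
  k1 = f(1.100000, 1.700000) = -1.887000
  k2 = f(1.170000, 1.567910) = -1.740380
  k3 = f(1.170000, 1.578173) = -1.751772
  k4 = f(1.240000, 1.454752) = -1.614775
  y ← 1.700000 + (0.14/6)·(k1 + 2k2 + 2k3 + k4) = 1.455325
t=1.240000, y=1.455325:
  k1 = f(1.240000, 1.455325) = -1.615411
  k2 = f(1.310000, 1.342246) = -1.489893
  k3 = f(1.310000, 1.351032) = -1.499646
  k4 = f(1.380000, 1.245374) = -1.382366
  y ← 1.455325 + (0.14/6)·(k1 + 2k2 + 2k3 + k4) = 1.245865
y(1.38) ≈ 1.2459

1.2459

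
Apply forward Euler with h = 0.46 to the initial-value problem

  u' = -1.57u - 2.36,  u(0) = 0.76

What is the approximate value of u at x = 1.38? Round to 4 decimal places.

-1.4547

Euler: u_{n+1} = u_n + h·f(x_n, u_n).
x=0.000000, u=0.760000: f=-3.553200 → u ← 0.760000 + 0.46·(-3.553200) = -0.874472
x=0.460000, u=-0.874472: f=-0.987079 → u ← -0.874472 + 0.46·(-0.987079) = -1.328528
x=0.920000, u=-1.328528: f=-0.274211 → u ← -1.328528 + 0.46·(-0.274211) = -1.454665
u(1.38) ≈ -1.4547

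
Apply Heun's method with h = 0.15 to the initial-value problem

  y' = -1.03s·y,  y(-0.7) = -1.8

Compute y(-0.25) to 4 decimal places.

-2.2424

Heun: k1 = f(s_n, y_n); k2 = f(s_n + h, y_n + h·k1); y_{n+1} = y_n + (h/2)·(k1 + k2).
s=-0.700000, y=-1.800000:
  k1 = f(-0.700000, -1.800000) = -1.297800
  k2 = f(-0.550000, -1.994670) = -1.129981
  y ← -1.800000 + (0.15/2)·(-1.297800 + (-1.129981)) = -1.982084
s=-0.550000, y=-1.982084:
  k1 = f(-0.550000, -1.982084) = -1.122850
  k2 = f(-0.400000, -2.150511) = -0.886011
  y ← -1.982084 + (0.15/2)·(-1.122850 + (-0.886011)) = -2.132748
s=-0.400000, y=-2.132748:
  k1 = f(-0.400000, -2.132748) = -0.878692
  k2 = f(-0.250000, -2.264552) = -0.583122
  y ← -2.132748 + (0.15/2)·(-0.878692 + (-0.583122)) = -2.242384
y(-0.25) ≈ -2.2424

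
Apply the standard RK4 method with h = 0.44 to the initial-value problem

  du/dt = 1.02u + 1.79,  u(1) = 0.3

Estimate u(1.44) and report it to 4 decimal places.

RK4: k1 = f(t_n, u_n); k2 = f(t_n + h/2, u_n + (h/2)·k1); k3 = f(t_n + h/2, u_n + (h/2)·k2); k4 = f(t_n + h, u_n + h·k3); u_{n+1} = u_n + (h/6)·(k1 + 2k2 + 2k3 + k4).
t=1.000000, u=0.300000:
  k1 = f(1.000000, 0.300000) = 2.096000
  k2 = f(1.220000, 0.761120) = 2.566342
  k3 = f(1.220000, 0.864595) = 2.671887
  k4 = f(1.440000, 1.475630) = 3.295143
  u ← 0.300000 + (0.44/6)·(k1 + 2k2 + 2k3 + k4) = 1.463624
u(1.44) ≈ 1.4636

1.4636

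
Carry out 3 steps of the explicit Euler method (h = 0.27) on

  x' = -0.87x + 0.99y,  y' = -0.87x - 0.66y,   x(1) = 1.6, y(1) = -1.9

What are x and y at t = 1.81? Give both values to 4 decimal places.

Euler on (x,y): x_{n+1} = x_n + h·x', y_{n+1} = y_n + h·y'.
1.000000: (1.600000, -1.900000); f=(-3.273000, -0.138000) → (0.716290, -1.937260)
1.270000: (0.716290, -1.937260); f=(-2.541060, 0.655419) → (0.030204, -1.760297)
1.540000: (0.030204, -1.760297); f=(-1.768971, 1.135519) → (-0.447418, -1.453707)
(x(1.81), y(1.81)) ≈ (-0.4474, -1.4537)

-0.4474, -1.4537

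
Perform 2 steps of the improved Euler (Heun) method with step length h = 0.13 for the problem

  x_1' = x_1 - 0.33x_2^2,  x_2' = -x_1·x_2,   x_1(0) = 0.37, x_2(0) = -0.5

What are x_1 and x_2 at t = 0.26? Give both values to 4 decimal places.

0.4573, -0.4494

Heun on (x_1,x_2): k1 = f(t_n, state_n); k2 = f(t_n + h, state_n + h·k1); state_{n+1} = state_n + (h/2)·(k1 + k2).
0.000000: (0.370000, -0.500000)
  k1 = (0.287500, 0.185000)
  predictor → (0.407375, -0.475950)
  k2 = (0.332621, 0.193890)
  → (0.410308, -0.475372)
0.130000: (0.410308, -0.475372)
  k1 = (0.335735, 0.195049)
  predictor → (0.453953, -0.450016)
  k2 = (0.387124, 0.204286)
  → (0.457294, -0.449415)
(x_1(0.26), x_2(0.26)) ≈ (0.4573, -0.4494)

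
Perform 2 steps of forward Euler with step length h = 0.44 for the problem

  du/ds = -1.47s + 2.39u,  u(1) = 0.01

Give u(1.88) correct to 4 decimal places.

-2.2163

Euler: u_{n+1} = u_n + h·f(s_n, u_n).
s=1.000000, u=0.010000: f=-1.446100 → u ← 0.010000 + 0.44·(-1.446100) = -0.626284
s=1.440000, u=-0.626284: f=-3.613619 → u ← -0.626284 + 0.44·(-3.613619) = -2.216276
u(1.88) ≈ -2.2163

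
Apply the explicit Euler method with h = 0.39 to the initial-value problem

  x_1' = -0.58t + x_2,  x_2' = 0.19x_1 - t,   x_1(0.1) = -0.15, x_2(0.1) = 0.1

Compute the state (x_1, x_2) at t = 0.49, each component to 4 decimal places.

-0.1336, 0.0499

Euler on (x_1,x_2): x_1_{n+1} = x_1_n + h·x_1', x_2_{n+1} = x_2_n + h·x_2'.
0.100000: (-0.150000, 0.100000); f=(0.042000, -0.128500) → (-0.133620, 0.049885)
(x_1(0.49), x_2(0.49)) ≈ (-0.1336, 0.0499)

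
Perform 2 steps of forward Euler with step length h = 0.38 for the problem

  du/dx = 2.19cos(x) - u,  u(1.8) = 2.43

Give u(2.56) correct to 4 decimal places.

0.3407

Euler: u_{n+1} = u_n + h·f(x_n, u_n).
x=1.800000, u=2.430000: f=-2.927573 → u ← 2.430000 + 0.38·(-2.927573) = 1.317522
x=2.180000, u=1.317522: f=-2.570672 → u ← 1.317522 + 0.38·(-2.570672) = 0.340667
u(2.56) ≈ 0.3407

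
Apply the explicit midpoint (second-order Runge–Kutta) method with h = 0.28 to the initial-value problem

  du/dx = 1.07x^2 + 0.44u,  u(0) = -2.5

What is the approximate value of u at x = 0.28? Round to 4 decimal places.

-2.8211

Midpoint: k1 = f(x_n, u_n); k2 = f(x_n + h/2, u_n + (h/2)·k1); u_{n+1} = u_n + h·k2.
x=0.000000, u=-2.500000:
  k1 = f(0.000000, -2.500000) = -1.100000
  k2 = f(0.140000, -2.654000) = -1.146788
  u ← -2.500000 + 0.28·(-1.146788) = -2.821101
u(0.28) ≈ -2.8211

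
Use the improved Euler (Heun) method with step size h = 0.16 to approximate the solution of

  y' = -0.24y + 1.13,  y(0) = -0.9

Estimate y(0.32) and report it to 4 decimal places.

Heun: k1 = f(s_n, y_n); k2 = f(s_n + h, y_n + h·k1); y_{n+1} = y_n + (h/2)·(k1 + k2).
s=0.000000, y=-0.900000:
  k1 = f(0.000000, -0.900000) = 1.346000
  k2 = f(0.160000, -0.684640) = 1.294314
  y ← -0.900000 + (0.16/2)·(1.346000 + 1.294314) = -0.688775
s=0.160000, y=-0.688775:
  k1 = f(0.160000, -0.688775) = 1.295306
  k2 = f(0.320000, -0.481526) = 1.245566
  y ← -0.688775 + (0.16/2)·(1.295306 + 1.245566) = -0.485505
y(0.32) ≈ -0.4855

-0.4855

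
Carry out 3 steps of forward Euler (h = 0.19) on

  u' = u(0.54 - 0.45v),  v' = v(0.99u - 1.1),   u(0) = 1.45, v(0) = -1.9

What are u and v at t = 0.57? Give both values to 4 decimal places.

Euler on (u,v): u_{n+1} = u_n + h·u', v_{n+1} = v_n + h·v'.
0.000000: (1.450000, -1.900000); f=(2.022750, -0.637450) → (1.834322, -2.021116)
0.190000: (1.834322, -2.021116); f=(2.658854, -1.447077) → (2.339505, -2.296060)
0.380000: (2.339505, -2.296060); f=(3.680572, -2.792261) → (3.038813, -2.826590)
(u(0.57), v(0.57)) ≈ (3.0388, -2.8266)

3.0388, -2.8266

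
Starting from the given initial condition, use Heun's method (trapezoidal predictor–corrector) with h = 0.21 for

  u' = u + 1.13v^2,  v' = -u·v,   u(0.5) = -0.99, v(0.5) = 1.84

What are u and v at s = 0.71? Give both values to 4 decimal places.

-0.1476, 2.1233

Heun on (u,v): k1 = f(s_n, state_n); k2 = f(s_n + h, state_n + h·k1); state_{n+1} = state_n + (h/2)·(k1 + k2).
0.500000: (-0.990000, 1.840000)
  k1 = (2.835728, 1.821600)
  predictor → (-0.394497, 2.222536)
  k2 = (5.187326, 0.876784)
  → (-0.147579, 2.123330)
(u(0.71), v(0.71)) ≈ (-0.1476, 2.1233)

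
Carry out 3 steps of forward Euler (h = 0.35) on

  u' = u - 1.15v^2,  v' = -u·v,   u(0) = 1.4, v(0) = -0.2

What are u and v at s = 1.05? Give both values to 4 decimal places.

Euler on (u,v): u_{n+1} = u_n + h·u', v_{n+1} = v_n + h·v'.
0.000000: (1.400000, -0.200000); f=(1.354000, 0.280000) → (1.873900, -0.102000)
0.350000: (1.873900, -0.102000); f=(1.861935, 0.191138) → (2.525577, -0.035102)
0.700000: (2.525577, -0.035102); f=(2.524160, 0.088652) → (3.409034, -0.004073)
(u(1.05), v(1.05)) ≈ (3.4090, -0.0041)

3.4090, -0.0041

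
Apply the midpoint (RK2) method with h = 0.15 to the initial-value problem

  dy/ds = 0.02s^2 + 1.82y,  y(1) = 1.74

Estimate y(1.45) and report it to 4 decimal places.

Midpoint: k1 = f(s_n, y_n); k2 = f(s_n + h/2, y_n + (h/2)·k1); y_{n+1} = y_n + h·k2.
s=1.000000, y=1.740000:
  k1 = f(1.000000, 1.740000) = 3.186800
  k2 = f(1.075000, 1.979010) = 3.624911
  y ← 1.740000 + 0.15·3.624911 = 2.283737
s=1.150000, y=2.283737:
  k1 = f(1.150000, 2.283737) = 4.182851
  k2 = f(1.225000, 2.597450) = 4.757372
  y ← 2.283737 + 0.15·4.757372 = 2.997342
s=1.300000, y=2.997342:
  k1 = f(1.300000, 2.997342) = 5.488963
  k2 = f(1.375000, 3.409015) = 6.242219
  y ← 2.997342 + 0.15·6.242219 = 3.933675
y(1.45) ≈ 3.9337

3.9337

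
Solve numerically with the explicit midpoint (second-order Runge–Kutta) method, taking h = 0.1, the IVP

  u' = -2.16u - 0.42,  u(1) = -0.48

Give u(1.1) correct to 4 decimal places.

Midpoint: k1 = f(s_n, u_n); k2 = f(s_n + h/2, u_n + (h/2)·k1); u_{n+1} = u_n + h·k2.
s=1.000000, u=-0.480000:
  k1 = f(1.000000, -0.480000) = 0.616800
  k2 = f(1.050000, -0.449160) = 0.550186
  u ← -0.480000 + 0.1·0.550186 = -0.424981
u(1.1) ≈ -0.4250

-0.4250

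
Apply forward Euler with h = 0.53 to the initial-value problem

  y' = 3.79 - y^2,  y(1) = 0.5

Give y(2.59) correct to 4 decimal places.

2.3736

Euler: y_{n+1} = y_n + h·f(t_n, y_n).
t=1.000000, y=0.500000: f=3.540000 → y ← 0.500000 + 0.53·3.540000 = 2.376200
t=1.530000, y=2.376200: f=-1.856326 → y ← 2.376200 + 0.53·(-1.856326) = 1.392347
t=2.060000, y=1.392347: f=1.851370 → y ← 1.392347 + 0.53·1.851370 = 2.373573
y(2.59) ≈ 2.3736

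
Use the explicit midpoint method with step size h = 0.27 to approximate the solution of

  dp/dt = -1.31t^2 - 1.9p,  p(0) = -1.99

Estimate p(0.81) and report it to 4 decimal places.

-0.6400

Midpoint: k1 = f(t_n, p_n); k2 = f(t_n + h/2, p_n + (h/2)·k1); p_{n+1} = p_n + h·k2.
t=0.000000, p=-1.990000:
  k1 = f(0.000000, -1.990000) = 3.781000
  k2 = f(0.135000, -1.479565) = 2.787299
  p ← -1.990000 + 0.27·2.787299 = -1.237429
t=0.270000, p=-1.237429:
  k1 = f(0.270000, -1.237429) = 2.255617
  k2 = f(0.405000, -0.932921) = 1.557677
  p ← -1.237429 + 0.27·1.557677 = -0.816856
t=0.540000, p=-0.816856:
  k1 = f(0.540000, -0.816856) = 1.170031
  k2 = f(0.675000, -0.658902) = 0.655046
  p ← -0.816856 + 0.27·0.655046 = -0.639994
p(0.81) ≈ -0.6400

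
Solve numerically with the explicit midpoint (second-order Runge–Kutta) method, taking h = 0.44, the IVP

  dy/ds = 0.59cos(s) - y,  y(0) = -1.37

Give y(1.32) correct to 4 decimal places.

Midpoint: k1 = f(s_n, y_n); k2 = f(s_n + h/2, y_n + (h/2)·k1); y_{n+1} = y_n + h·k2.
s=0.000000, y=-1.370000:
  k1 = f(0.000000, -1.370000) = 1.960000
  k2 = f(0.220000, -0.938800) = 1.514579
  y ← -1.370000 + 0.44·1.514579 = -0.703585
s=0.440000, y=-0.703585:
  k1 = f(0.440000, -0.703585) = 1.237389
  k2 = f(0.660000, -0.431360) = 0.897455
  y ← -0.703585 + 0.44·0.897455 = -0.308705
s=0.880000, y=-0.308705:
  k1 = f(0.880000, -0.308705) = 0.684624
  k2 = f(1.100000, -0.158088) = 0.425709
  y ← -0.308705 + 0.44·0.425709 = -0.121393
y(1.32) ≈ -0.1214

-0.1214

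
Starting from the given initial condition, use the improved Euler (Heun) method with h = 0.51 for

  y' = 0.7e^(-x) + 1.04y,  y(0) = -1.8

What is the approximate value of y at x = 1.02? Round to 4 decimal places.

-4.1624

Heun: k1 = f(x_n, y_n); k2 = f(x_n + h, y_n + h·k1); y_{n+1} = y_n + (h/2)·(k1 + k2).
x=0.000000, y=-1.800000:
  k1 = f(0.000000, -1.800000) = -1.172000
  k2 = f(0.510000, -2.397720) = -2.073282
  y ← -1.800000 + (0.51/2)·(-1.172000 + (-2.073282)) = -2.627547
x=0.510000, y=-2.627547:
  k1 = f(0.510000, -2.627547) = -2.312302
  k2 = f(1.020000, -3.806821) = -3.706677
  y ← -2.627547 + (0.51/2)·(-2.312302 + (-3.706677)) = -4.162387
y(1.02) ≈ -4.1624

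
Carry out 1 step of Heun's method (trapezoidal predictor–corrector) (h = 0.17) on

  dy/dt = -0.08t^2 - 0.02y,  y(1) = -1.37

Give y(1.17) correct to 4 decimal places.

Heun: k1 = f(t_n, y_n); k2 = f(t_n + h, y_n + h·k1); y_{n+1} = y_n + (h/2)·(k1 + k2).
t=1.000000, y=-1.370000:
  k1 = f(1.000000, -1.370000) = -0.052600
  k2 = f(1.170000, -1.378942) = -0.081933
  y ← -1.370000 + (0.17/2)·(-0.052600 + (-0.081933)) = -1.381435
y(1.17) ≈ -1.3814

-1.3814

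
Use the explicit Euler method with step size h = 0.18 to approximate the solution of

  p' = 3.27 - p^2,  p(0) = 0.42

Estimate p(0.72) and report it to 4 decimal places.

1.7415

Euler: p_{n+1} = p_n + h·f(x_n, p_n).
x=0.000000, p=0.420000: f=3.093600 → p ← 0.420000 + 0.18·3.093600 = 0.976848
x=0.180000, p=0.976848: f=2.315768 → p ← 0.976848 + 0.18·2.315768 = 1.393686
x=0.360000, p=1.393686: f=1.327639 → p ← 1.393686 + 0.18·1.327639 = 1.632661
x=0.540000, p=1.632661: f=0.604417 → p ← 1.632661 + 0.18·0.604417 = 1.741456
p(0.72) ≈ 1.7415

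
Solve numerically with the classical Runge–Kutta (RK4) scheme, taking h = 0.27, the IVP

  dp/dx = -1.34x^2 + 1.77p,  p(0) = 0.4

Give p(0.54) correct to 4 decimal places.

RK4: k1 = f(x_n, p_n); k2 = f(x_n + h/2, p_n + (h/2)·k1); k3 = f(x_n + h/2, p_n + (h/2)·k2); k4 = f(x_n + h, p_n + h·k3); p_{n+1} = p_n + (h/6)·(k1 + 2k2 + 2k3 + k4).
x=0.000000, p=0.400000:
  k1 = f(0.000000, 0.400000) = 0.708000
  k2 = f(0.135000, 0.495580) = 0.852755
  k3 = f(0.135000, 0.515122) = 0.887344
  k4 = f(0.270000, 0.639583) = 1.034376
  p ← 0.400000 + (0.27/6)·(k1 + 2k2 + 2k3 + k4) = 0.635016
x=0.270000, p=0.635016:
  k1 = f(0.270000, 0.635016) = 1.026292
  k2 = f(0.405000, 0.773565) = 1.149417
  k3 = f(0.405000, 0.790187) = 1.178838
  k4 = f(0.540000, 0.953302) = 1.296601
  p ← 0.635016 + (0.27/6)·(k1 + 2k2 + 2k3 + k4) = 0.949089
p(0.54) ≈ 0.9491

0.9491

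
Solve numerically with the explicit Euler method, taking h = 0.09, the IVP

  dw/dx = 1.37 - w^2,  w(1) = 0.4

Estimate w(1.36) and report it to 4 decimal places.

0.7782

Euler: w_{n+1} = w_n + h·f(x_n, w_n).
x=1.000000, w=0.400000: f=1.210000 → w ← 0.400000 + 0.09·1.210000 = 0.508900
x=1.090000, w=0.508900: f=1.111021 → w ← 0.508900 + 0.09·1.111021 = 0.608892
x=1.180000, w=0.608892: f=0.999251 → w ← 0.608892 + 0.09·0.999251 = 0.698824
x=1.270000, w=0.698824: f=0.881644 → w ← 0.698824 + 0.09·0.881644 = 0.778172
w(1.36) ≈ 0.7782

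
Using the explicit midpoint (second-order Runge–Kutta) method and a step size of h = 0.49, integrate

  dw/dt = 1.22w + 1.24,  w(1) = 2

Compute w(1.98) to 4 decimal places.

Midpoint: k1 = f(t_n, w_n); k2 = f(t_n + h/2, w_n + (h/2)·k1); w_{n+1} = w_n + h·k2.
t=1.000000, w=2.000000:
  k1 = f(1.000000, 2.000000) = 3.680000
  k2 = f(1.245000, 2.901600) = 4.779952
  w ← 2.000000 + 0.49·4.779952 = 4.342176
t=1.490000, w=4.342176:
  k1 = f(1.490000, 4.342176) = 6.537455
  k2 = f(1.735000, 5.943853) = 8.491501
  w ← 4.342176 + 0.49·8.491501 = 8.503012
w(1.98) ≈ 8.5030

8.5030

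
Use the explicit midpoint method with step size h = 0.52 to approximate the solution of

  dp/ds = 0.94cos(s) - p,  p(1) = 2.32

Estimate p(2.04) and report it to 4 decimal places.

0.8198

Midpoint: k1 = f(s_n, p_n); k2 = f(s_n + h/2, p_n + (h/2)·k1); p_{n+1} = p_n + h·k2.
s=1.000000, p=2.320000:
  k1 = f(1.000000, 2.320000) = -1.812116
  k2 = f(1.260000, 1.848850) = -1.561382
  p ← 2.320000 + 0.52·(-1.561382) = 1.508081
s=1.520000, p=1.508081:
  k1 = f(1.520000, 1.508081) = -1.460353
  k2 = f(1.780000, 1.128389) = -1.323610
  p ← 1.508081 + 0.52·(-1.323610) = 0.819804
p(2.04) ≈ 0.8198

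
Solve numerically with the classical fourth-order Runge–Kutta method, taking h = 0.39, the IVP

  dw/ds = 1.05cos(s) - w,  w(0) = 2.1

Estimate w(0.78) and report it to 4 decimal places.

1.4645

RK4: k1 = f(s_n, w_n); k2 = f(s_n + h/2, w_n + (h/2)·k1); k3 = f(s_n + h/2, w_n + (h/2)·k2); k4 = f(s_n + h, w_n + h·k3); w_{n+1} = w_n + (h/6)·(k1 + 2k2 + 2k3 + k4).
s=0.000000, w=2.100000:
  k1 = f(0.000000, 2.100000) = -1.050000
  k2 = f(0.195000, 1.895250) = -0.865150
  k3 = f(0.195000, 1.931296) = -0.901196
  k4 = f(0.390000, 1.748534) = -0.777379
  w ← 2.100000 + (0.39/6)·(k1 + 2k2 + 2k3 + k4) = 1.751595
s=0.390000, w=1.751595:
  k1 = f(0.390000, 1.751595) = -0.780441
  k2 = f(0.585000, 1.599409) = -0.724012
  k3 = f(0.585000, 1.610413) = -0.735015
  k4 = f(0.780000, 1.464939) = -0.718480
  w ← 1.751595 + (0.39/6)·(k1 + 2k2 + 2k3 + k4) = 1.464492
w(0.78) ≈ 1.4645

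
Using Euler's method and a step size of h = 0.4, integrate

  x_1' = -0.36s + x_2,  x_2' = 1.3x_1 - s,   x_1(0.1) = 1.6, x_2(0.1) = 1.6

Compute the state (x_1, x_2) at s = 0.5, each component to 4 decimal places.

2.2256, 2.3920

Euler on (x_1,x_2): x_1_{n+1} = x_1_n + h·x_1', x_2_{n+1} = x_2_n + h·x_2'.
0.100000: (1.600000, 1.600000); f=(1.564000, 1.980000) → (2.225600, 2.392000)
(x_1(0.5), x_2(0.5)) ≈ (2.2256, 2.3920)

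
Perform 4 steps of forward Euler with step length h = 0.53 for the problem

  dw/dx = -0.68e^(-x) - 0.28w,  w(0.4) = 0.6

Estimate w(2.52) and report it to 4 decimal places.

Euler: w_{n+1} = w_n + h·f(x_n, w_n).
x=0.400000, w=0.600000: f=-0.623818 → w ← 0.600000 + 0.53·(-0.623818) = 0.269377
x=0.930000, w=0.269377: f=-0.343722 → w ← 0.269377 + 0.53·(-0.343722) = 0.087204
x=1.460000, w=0.087204: f=-0.182338 → w ← 0.087204 + 0.53·(-0.182338) = -0.009435
x=1.990000, w=-0.009435: f=-0.090311 → w ← -0.009435 + 0.53·(-0.090311) = -0.057300
w(2.52) ≈ -0.0573

-0.0573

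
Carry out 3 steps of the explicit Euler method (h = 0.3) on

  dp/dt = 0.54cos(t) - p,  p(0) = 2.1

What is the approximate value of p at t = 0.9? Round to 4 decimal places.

Euler: p_{n+1} = p_n + h·f(t_n, p_n).
t=0.000000, p=2.100000: f=-1.560000 → p ← 2.100000 + 0.3·(-1.560000) = 1.632000
t=0.300000, p=1.632000: f=-1.116118 → p ← 1.632000 + 0.3·(-1.116118) = 1.297165
t=0.600000, p=1.297165: f=-0.851483 → p ← 1.297165 + 0.3·(-0.851483) = 1.041720
p(0.9) ≈ 1.0417

1.0417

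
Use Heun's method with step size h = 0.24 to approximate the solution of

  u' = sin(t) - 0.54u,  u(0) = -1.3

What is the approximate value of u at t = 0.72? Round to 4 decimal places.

Heun: k1 = f(t_n, u_n); k2 = f(t_n + h, u_n + h·k1); u_{n+1} = u_n + (h/2)·(k1 + k2).
t=0.000000, u=-1.300000:
  k1 = f(0.000000, -1.300000) = 0.702000
  k2 = f(0.240000, -1.131520) = 0.848723
  u ← -1.300000 + (0.24/2)·(0.702000 + 0.848723) = -1.113913
t=0.240000, u=-1.113913:
  k1 = f(0.240000, -1.113913) = 0.839216
  k2 = f(0.480000, -0.912501) = 0.954530
  u ← -1.113913 + (0.24/2)·(0.839216 + 0.954530) = -0.898664
t=0.480000, u=-0.898664:
  k1 = f(0.480000, -0.898664) = 0.947058
  k2 = f(0.720000, -0.671370) = 1.021924
  u ← -0.898664 + (0.24/2)·(0.947058 + 1.021924) = -0.662386
u(0.72) ≈ -0.6624

-0.6624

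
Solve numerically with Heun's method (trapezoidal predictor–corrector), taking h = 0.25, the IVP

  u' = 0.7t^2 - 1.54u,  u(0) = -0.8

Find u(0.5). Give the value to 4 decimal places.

Heun: k1 = f(t_n, u_n); k2 = f(t_n + h, u_n + h·k1); u_{n+1} = u_n + (h/2)·(k1 + k2).
t=0.000000, u=-0.800000:
  k1 = f(0.000000, -0.800000) = 1.232000
  k2 = f(0.250000, -0.492000) = 0.801430
  u ← -0.800000 + (0.25/2)·(1.232000 + 0.801430) = -0.545821
t=0.250000, u=-0.545821:
  k1 = f(0.250000, -0.545821) = 0.884315
  k2 = f(0.500000, -0.324743) = 0.675104
  u ← -0.545821 + (0.25/2)·(0.884315 + 0.675104) = -0.350894
u(0.5) ≈ -0.3509

-0.3509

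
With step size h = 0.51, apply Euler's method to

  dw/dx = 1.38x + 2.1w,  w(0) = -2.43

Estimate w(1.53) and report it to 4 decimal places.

-20.1235

Euler: w_{n+1} = w_n + h·f(x_n, w_n).
x=0.000000, w=-2.430000: f=-5.103000 → w ← -2.430000 + 0.51·(-5.103000) = -5.032530
x=0.510000, w=-5.032530: f=-9.864513 → w ← -5.032530 + 0.51·(-9.864513) = -10.063432
x=1.020000, w=-10.063432: f=-19.725606 → w ← -10.063432 + 0.51·(-19.725606) = -20.123491
w(1.53) ≈ -20.1235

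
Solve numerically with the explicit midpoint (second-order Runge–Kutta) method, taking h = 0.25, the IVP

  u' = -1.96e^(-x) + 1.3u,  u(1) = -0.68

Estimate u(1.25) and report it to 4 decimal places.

Midpoint: k1 = f(x_n, u_n); k2 = f(x_n + h/2, u_n + (h/2)·k1); u_{n+1} = u_n + h·k2.
x=1.000000, u=-0.680000:
  k1 = f(1.000000, -0.680000) = -1.605044
  k2 = f(1.125000, -0.880630) = -1.781138
  u ← -0.680000 + 0.25·(-1.781138) = -1.125285
u(1.25) ≈ -1.1253

-1.1253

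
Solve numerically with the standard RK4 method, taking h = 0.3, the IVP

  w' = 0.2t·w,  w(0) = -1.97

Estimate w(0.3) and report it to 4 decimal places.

RK4: k1 = f(t_n, w_n); k2 = f(t_n + h/2, w_n + (h/2)·k1); k3 = f(t_n + h/2, w_n + (h/2)·k2); k4 = f(t_n + h, w_n + h·k3); w_{n+1} = w_n + (h/6)·(k1 + 2k2 + 2k3 + k4).
t=0.000000, w=-1.970000:
  k1 = f(0.000000, -1.970000) = 0.000000
  k2 = f(0.150000, -1.970000) = -0.059100
  k3 = f(0.150000, -1.978865) = -0.059366
  k4 = f(0.300000, -1.987810) = -0.119269
  w ← -1.970000 + (0.3/6)·(k1 + 2k2 + 2k3 + k4) = -1.987810
w(0.3) ≈ -1.9878

-1.9878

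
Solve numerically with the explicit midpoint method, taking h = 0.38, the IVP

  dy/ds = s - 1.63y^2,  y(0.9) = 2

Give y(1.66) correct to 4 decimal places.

Midpoint: k1 = f(s_n, y_n); k2 = f(s_n + h/2, y_n + (h/2)·k1); y_{n+1} = y_n + h·k2.
s=0.900000, y=2.000000:
  k1 = f(0.900000, 2.000000) = -5.620000
  k2 = f(1.090000, 0.932200) = -0.326465
  y ← 2.000000 + 0.38·(-0.326465) = 1.875943
s=1.280000, y=1.875943:
  k1 = f(1.280000, 1.875943) = -4.456236
  k2 = f(1.470000, 1.029258) = -0.256778
  y ← 1.875943 + 0.38·(-0.256778) = 1.778368
y(1.66) ≈ 1.7784

1.7784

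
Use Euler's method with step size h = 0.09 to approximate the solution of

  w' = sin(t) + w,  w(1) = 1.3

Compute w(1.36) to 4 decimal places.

Euler: w_{n+1} = w_n + h·f(t_n, w_n).
t=1.000000, w=1.300000: f=2.141471 → w ← 1.300000 + 0.09·2.141471 = 1.492732
t=1.090000, w=1.492732: f=2.379359 → w ← 1.492732 + 0.09·2.379359 = 1.706875
t=1.180000, w=1.706875: f=2.631481 → w ← 1.706875 + 0.09·2.631481 = 1.943708
t=1.270000, w=1.943708: f=2.898809 → w ← 1.943708 + 0.09·2.898809 = 2.204601
w(1.36) ≈ 2.2046

2.2046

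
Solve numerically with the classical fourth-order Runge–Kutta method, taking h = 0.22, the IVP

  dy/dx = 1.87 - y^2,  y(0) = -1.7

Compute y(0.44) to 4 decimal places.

RK4: k1 = f(x_n, y_n); k2 = f(x_n + h/2, y_n + (h/2)·k1); k3 = f(x_n + h/2, y_n + (h/2)·k2); k4 = f(x_n + h, y_n + h·k3); y_{n+1} = y_n + (h/6)·(k1 + 2k2 + 2k3 + k4).
x=0.000000, y=-1.700000:
  k1 = f(0.000000, -1.700000) = -1.020000
  k2 = f(0.110000, -1.812200) = -1.414069
  k3 = f(0.110000, -1.855548) = -1.573057
  k4 = f(0.220000, -2.046072) = -2.316413
  y ← -1.700000 + (0.22/6)·(k1 + 2k2 + 2k3 + k4) = -2.041391
x=0.220000, y=-2.041391:
  k1 = f(0.220000, -2.041391) = -2.297277
  k2 = f(0.330000, -2.294092) = -3.392856
  k3 = f(0.330000, -2.414605) = -3.960318
  k4 = f(0.440000, -2.912661) = -6.613594
  y ← -2.041391 + (0.22/6)·(k1 + 2k2 + 2k3 + k4) = -2.907356
y(0.44) ≈ -2.9074

-2.9074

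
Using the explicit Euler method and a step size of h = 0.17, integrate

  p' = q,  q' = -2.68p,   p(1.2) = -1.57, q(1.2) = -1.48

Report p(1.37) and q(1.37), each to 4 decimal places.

-1.8216, -0.7647

Euler on (p,q): p_{n+1} = p_n + h·p', q_{n+1} = q_n + h·q'.
1.200000: (-1.570000, -1.480000); f=(-1.480000, 4.207600) → (-1.821600, -0.764708)
(p(1.37), q(1.37)) ≈ (-1.8216, -0.7647)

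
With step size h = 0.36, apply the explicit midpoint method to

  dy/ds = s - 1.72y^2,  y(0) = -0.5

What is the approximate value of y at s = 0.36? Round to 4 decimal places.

Midpoint: k1 = f(s_n, y_n); k2 = f(s_n + h/2, y_n + (h/2)·k1); y_{n+1} = y_n + h·k2.
s=0.000000, y=-0.500000:
  k1 = f(0.000000, -0.500000) = -0.430000
  k2 = f(0.180000, -0.577400) = -0.393432
  y ← -0.500000 + 0.36·(-0.393432) = -0.641636
y(0.36) ≈ -0.6416

-0.6416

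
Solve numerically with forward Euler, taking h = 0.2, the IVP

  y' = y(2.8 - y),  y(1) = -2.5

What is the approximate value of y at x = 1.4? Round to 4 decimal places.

-13.3385

Euler: y_{n+1} = y_n + h·f(x_n, y_n).
x=1.000000, y=-2.500000: f=-13.250000 → y ← -2.500000 + 0.2·(-13.250000) = -5.150000
x=1.200000, y=-5.150000: f=-40.942500 → y ← -5.150000 + 0.2·(-40.942500) = -13.338500
y(1.4) ≈ -13.3385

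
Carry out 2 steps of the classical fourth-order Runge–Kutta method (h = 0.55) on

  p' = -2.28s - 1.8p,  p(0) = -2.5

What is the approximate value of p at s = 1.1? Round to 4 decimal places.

RK4: k1 = f(s_n, p_n); k2 = f(s_n + h/2, p_n + (h/2)·k1); k3 = f(s_n + h/2, p_n + (h/2)·k2); k4 = f(s_n + h, p_n + h·k3); p_{n+1} = p_n + (h/6)·(k1 + 2k2 + 2k3 + k4).
s=0.000000, p=-2.500000:
  k1 = f(0.000000, -2.500000) = 4.500000
  k2 = f(0.275000, -1.262500) = 1.645500
  k3 = f(0.275000, -2.047487) = 3.058477
  k4 = f(0.550000, -0.817837) = 0.218107
  p ← -2.500000 + (0.55/6)·(k1 + 2k2 + 2k3 + k4) = -1.205111
s=0.550000, p=-1.205111:
  k1 = f(0.550000, -1.205111) = 0.915200
  k2 = f(0.825000, -0.953431) = -0.164824
  k3 = f(0.825000, -1.250438) = 0.369788
  k4 = f(1.100000, -1.001728) = -0.704890
  p ← -1.205111 + (0.55/6)·(k1 + 2k2 + 2k3 + k4) = -1.148256
p(1.1) ≈ -1.1483

-1.1483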